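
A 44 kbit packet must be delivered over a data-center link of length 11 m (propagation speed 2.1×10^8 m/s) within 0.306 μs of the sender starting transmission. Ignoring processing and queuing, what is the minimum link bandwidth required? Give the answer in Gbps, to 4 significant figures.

173.5 Gbps

Propagation delay = 11 / 210000000 = 0.052381 μs.
Transmission budget = 0.306 − 0.052381 = 0.253619 μs.
R ≥ L / t_tx = 44000 bits / 2.53619e-07 s = 173.5 Gbps.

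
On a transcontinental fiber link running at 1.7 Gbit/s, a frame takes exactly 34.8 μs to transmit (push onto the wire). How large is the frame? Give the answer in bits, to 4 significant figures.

59160 bits

L = R × t_tx = 1700000000 b/s × 3.48e-05 s = 59160 bits.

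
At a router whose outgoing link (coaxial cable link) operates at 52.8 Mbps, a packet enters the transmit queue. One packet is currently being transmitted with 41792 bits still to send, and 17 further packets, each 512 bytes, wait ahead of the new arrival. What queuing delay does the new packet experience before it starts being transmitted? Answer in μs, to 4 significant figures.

2110 μs

Each queued packet: L/R = 4096/52800000 = 77.5758 μs.
17 queued → 1318.79 μs.
Plus remaining 41792 bits of current packet: 791.515 μs.
Queuing delay = 2110 μs.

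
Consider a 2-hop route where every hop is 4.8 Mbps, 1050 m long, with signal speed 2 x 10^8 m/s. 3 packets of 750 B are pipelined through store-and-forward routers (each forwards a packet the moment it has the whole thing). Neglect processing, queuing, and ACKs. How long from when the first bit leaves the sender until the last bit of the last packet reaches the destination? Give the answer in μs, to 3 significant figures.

Per-hop transmission t_tx = L/R = 6000/4800000 = 1250 μs.
Per-hop propagation t_prop = 1050/200000000 = 5.25 μs.
Pipeline fill: first packet needs 2·t_tx to clear all hops; remaining 2 packets each add one t_tx.
Total = (2+3-1)·t_tx + 2·t_prop = 4·1250 + 2·5.25 = 5010 μs.

5010 μs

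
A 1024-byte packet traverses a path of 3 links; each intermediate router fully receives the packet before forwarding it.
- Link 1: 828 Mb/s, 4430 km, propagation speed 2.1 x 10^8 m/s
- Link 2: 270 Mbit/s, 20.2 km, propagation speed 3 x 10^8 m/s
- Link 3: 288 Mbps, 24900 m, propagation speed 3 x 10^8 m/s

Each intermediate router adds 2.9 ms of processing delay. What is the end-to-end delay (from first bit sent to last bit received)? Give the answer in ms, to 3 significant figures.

L = 1024 × 8 = 8192 bits.
Transmission delays (L/R per hop): 0.00989372, 0.0303407, 0.0284444 ms; sum = 0.0686789 ms.
Propagation delays (d/s per hop): 21.0952, 0.0673333, 0.083 ms; sum = 21.2456 ms.
Processing at 2 router(s): 2 × 2.9 ms = 5.8 ms.
End-to-end = 27.1 ms.

27.1 ms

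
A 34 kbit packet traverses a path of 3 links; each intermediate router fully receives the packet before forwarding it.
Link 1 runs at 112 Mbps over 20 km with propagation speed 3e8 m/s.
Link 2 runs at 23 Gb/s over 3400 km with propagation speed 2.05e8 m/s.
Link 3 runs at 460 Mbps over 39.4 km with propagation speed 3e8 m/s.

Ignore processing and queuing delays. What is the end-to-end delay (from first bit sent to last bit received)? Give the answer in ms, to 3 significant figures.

L = 34000 bits.
Transmission delays (L/R per hop): 0.303571, 0.00147826, 0.073913 ms; sum = 0.378963 ms.
Propagation delays (d/s per hop): 0.0666667, 16.5854, 0.131333 ms; sum = 16.7834 ms.
End-to-end = 17.2 ms.

17.2 ms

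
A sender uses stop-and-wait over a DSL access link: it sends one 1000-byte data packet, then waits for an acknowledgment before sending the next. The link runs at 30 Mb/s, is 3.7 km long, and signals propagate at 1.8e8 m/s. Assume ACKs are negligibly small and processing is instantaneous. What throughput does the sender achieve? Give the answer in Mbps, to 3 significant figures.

t_tx = L/R = 8000/30000000 = 0.000266667 s.
t_prop = 3700/180000000 = 2.05556e-05 s; RTT = 4.11111e-05 s.
Cycle = t_tx + RTT = 0.000307778 s.
Throughput = L / cycle = 8000 / 0.000307778 = 26.0 Mbps.

26.0 Mbps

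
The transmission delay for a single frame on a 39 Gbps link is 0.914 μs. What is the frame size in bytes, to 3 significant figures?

4460 bytes

L = R × t_tx = 39000000000 b/s × 9.14e-07 s = 35646 bits.
In bytes: 35646 / 8 = 4460 bytes.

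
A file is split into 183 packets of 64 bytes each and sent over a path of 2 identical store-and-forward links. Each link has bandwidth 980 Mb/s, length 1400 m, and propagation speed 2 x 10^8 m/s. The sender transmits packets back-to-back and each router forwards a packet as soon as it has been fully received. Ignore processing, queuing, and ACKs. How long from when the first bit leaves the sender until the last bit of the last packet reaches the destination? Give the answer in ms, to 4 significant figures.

Per-hop transmission t_tx = L/R = 512/980000000 = 0.000522449 ms.
Per-hop propagation t_prop = 1400/200000000 = 0.007 ms.
Pipeline fill: first packet needs 2·t_tx to clear all hops; remaining 182 packets each add one t_tx.
Total = (2+183-1)·t_tx + 2·t_prop = 184·0.000522449 + 2·0.007 = 0.1101 ms.

0.1101 ms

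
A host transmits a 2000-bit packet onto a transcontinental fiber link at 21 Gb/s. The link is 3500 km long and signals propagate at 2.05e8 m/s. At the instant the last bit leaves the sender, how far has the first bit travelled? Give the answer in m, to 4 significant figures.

t_tx = L/R = 2000/21000000000 = 9.52381e-08 s.
Distance = s × t_tx = 2.05e+08 × 9.52381e-08 = 19.52 m.

19.52 m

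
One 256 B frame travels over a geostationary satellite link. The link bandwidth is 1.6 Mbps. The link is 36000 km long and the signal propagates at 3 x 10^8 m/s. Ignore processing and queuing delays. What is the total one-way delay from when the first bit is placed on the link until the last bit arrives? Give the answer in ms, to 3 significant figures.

121 ms

L = 256 × 8 = 2048 bits.
Transmission delay = L/R = 2048 / 1600000 = 1.28 ms.
Propagation delay = d/s = 36000000 m / 300000000 m/s = 120 ms.
Total = 121 ms.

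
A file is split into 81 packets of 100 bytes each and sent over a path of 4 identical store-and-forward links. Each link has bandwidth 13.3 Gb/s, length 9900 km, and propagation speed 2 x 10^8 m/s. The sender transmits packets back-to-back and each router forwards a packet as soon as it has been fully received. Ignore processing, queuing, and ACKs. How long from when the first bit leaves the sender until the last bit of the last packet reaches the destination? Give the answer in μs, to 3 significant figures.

198000 μs

Per-hop transmission t_tx = L/R = 800/13300000000 = 0.0601504 μs.
Per-hop propagation t_prop = 9900000/200000000 = 49500 μs.
Pipeline fill: first packet needs 4·t_tx to clear all hops; remaining 80 packets each add one t_tx.
Total = (4+81-1)·t_tx + 4·t_prop = 84·0.0601504 + 4·49500 = 198000 μs.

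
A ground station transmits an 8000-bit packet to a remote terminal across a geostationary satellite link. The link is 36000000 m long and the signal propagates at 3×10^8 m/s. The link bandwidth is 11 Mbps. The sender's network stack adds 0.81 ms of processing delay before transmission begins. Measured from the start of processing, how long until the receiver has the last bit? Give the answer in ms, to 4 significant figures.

Transmission delay = L/R = 8000 / 11000000 = 0.727273 ms.
Propagation delay = d/s = 36000000 m / 300000000 m/s = 120 ms.
Plus processing delay 0.81 ms = 0.81 ms.
Total = 121.5 ms.

121.5 ms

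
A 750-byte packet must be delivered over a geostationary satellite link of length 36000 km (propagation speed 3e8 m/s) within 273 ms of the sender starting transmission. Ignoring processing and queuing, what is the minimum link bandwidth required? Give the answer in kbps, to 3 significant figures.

L = 6000 bits.
Propagation delay = 36000000 / 300000000 = 120 ms.
Transmission budget = 273 − 120 = 153 ms.
R ≥ L / t_tx = 6000 bits / 0.153 s = 39.2 kbps.

39.2 kbps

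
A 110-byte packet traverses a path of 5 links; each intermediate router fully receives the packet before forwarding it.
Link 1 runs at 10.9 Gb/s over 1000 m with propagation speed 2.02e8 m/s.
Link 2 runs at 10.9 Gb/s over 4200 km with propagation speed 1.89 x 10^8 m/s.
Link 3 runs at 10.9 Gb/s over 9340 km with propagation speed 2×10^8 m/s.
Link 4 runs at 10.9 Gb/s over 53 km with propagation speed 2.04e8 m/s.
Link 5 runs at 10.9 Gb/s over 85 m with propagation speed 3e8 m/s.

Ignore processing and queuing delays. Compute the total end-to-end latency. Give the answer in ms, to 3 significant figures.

L = 110 × 8 = 880 bits.
Transmission delay per hop = L/R = 880/10900000000 = 8.07339e-05 ms; 5 hops → 0.00040367 ms.
Propagation delays (d/s per hop): 0.0049505, 22.2222, 46.7, 0.259804, 0.000283333 ms; sum = 69.1873 ms.
End-to-end = 69.2 ms.

69.2 ms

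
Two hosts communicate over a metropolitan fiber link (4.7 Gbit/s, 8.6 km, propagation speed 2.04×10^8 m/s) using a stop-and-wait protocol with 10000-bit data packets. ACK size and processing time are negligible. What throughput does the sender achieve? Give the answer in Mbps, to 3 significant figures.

116 Mbps

t_tx = L/R = 10000/4700000000 = 2.12766e-06 s.
t_prop = 8600/204000000 = 4.21569e-05 s; RTT = 8.43137e-05 s.
Cycle = t_tx + RTT = 8.64414e-05 s.
Throughput = L / cycle = 10000 / 8.64414e-05 = 116 Mbps.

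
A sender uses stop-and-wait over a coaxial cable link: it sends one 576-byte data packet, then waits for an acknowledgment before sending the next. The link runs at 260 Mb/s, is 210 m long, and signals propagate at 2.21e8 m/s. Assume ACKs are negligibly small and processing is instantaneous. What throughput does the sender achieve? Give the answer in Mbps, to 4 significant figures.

234.8 Mbps

t_tx = L/R = 4608/260000000 = 1.77231e-05 s.
t_prop = 210/221000000 = 9.50226e-07 s; RTT = 1.90045e-06 s.
Cycle = t_tx + RTT = 1.96235e-05 s.
Throughput = L / cycle = 4608 / 1.96235e-05 = 234.8 Mbps.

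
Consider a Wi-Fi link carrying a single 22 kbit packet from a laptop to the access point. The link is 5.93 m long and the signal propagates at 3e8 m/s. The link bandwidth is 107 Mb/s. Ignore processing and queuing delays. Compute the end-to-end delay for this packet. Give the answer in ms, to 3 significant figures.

L = 22000 bits.
Transmission delay = L/R = 22000 / 107000000 = 0.205607 ms.
Propagation delay = d/s = 5.93 m / 300000000 m/s = 1.97667e-05 ms.
Total = 0.206 ms.

0.206 ms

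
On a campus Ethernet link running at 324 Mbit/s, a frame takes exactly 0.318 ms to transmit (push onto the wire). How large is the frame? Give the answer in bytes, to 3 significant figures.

12900 bytes

L = R × t_tx = 324000000 b/s × 0.000318 s = 103032 bits.
In bytes: 103032 / 8 = 12900 bytes.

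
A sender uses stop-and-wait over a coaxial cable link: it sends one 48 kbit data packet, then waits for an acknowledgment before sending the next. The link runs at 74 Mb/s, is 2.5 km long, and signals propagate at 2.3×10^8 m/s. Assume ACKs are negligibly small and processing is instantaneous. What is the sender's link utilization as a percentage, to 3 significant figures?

96.8 %

t_tx = L/R = 48000/74000000 = 0.000648649 s.
t_prop = 2500/2.3e+08 = 1.08696e-05 s; RTT = 2.17391e-05 s.
Cycle = t_tx + RTT = 0.000670388 s.
Utilization = t_tx / cycle = 0.000648649/0.000670388 = 96.8 %.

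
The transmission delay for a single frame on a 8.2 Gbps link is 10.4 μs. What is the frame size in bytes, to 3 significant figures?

L = R × t_tx = 8.2e+09 b/s × 1.04e-05 s = 85280 bits.
In bytes: 85280 / 8 = 10700 bytes.

10700 bytes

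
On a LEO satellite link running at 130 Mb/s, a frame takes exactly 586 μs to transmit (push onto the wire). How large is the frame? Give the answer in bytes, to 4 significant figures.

L = R × t_tx = 130000000 b/s × 0.000586 s = 76180 bits.
In bytes: 76180 / 8 = 9523 bytes.

9523 bytes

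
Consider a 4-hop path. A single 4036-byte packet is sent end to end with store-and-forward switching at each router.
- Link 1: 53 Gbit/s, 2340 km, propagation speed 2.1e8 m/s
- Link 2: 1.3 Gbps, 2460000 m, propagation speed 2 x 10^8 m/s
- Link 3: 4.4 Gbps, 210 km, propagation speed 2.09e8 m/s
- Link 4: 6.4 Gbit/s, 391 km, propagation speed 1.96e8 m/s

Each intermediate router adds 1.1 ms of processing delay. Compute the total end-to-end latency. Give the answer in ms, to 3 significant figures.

29.8 ms

L = 4036 × 8 = 32288 bits.
Transmission delays (L/R per hop): 0.000609208, 0.0248369, 0.00733818, 0.005045 ms; sum = 0.0378293 ms.
Propagation delays (d/s per hop): 11.1429, 12.3, 1.00478, 1.9949 ms; sum = 26.4425 ms.
Processing at 3 router(s): 3 × 1.1 ms = 3.3 ms.
End-to-end = 29.8 ms.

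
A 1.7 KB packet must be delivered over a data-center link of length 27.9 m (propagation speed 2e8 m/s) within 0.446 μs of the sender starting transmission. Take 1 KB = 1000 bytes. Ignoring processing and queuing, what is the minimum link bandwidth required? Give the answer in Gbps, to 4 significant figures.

44.37 Gbps

L = 13600 bits.
Propagation delay = 27.9 / 200000000 = 0.1395 μs.
Transmission budget = 0.446 − 0.1395 = 0.3065 μs.
R ≥ L / t_tx = 13600 bits / 3.065e-07 s = 44.37 Gbps.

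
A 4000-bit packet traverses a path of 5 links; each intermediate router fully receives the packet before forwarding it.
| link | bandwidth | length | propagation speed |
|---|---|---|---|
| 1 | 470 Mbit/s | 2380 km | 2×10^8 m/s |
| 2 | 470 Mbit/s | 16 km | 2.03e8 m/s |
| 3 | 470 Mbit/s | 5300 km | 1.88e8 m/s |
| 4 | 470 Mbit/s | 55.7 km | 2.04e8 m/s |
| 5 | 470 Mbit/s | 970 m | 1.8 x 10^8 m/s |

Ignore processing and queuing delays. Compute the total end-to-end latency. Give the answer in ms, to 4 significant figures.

Transmission delay per hop = L/R = 4000/470000000 = 0.00851064 ms; 5 hops → 0.0425532 ms.
Propagation delays (d/s per hop): 11.9, 0.0788177, 28.1915, 0.273039, 0.00538889 ms; sum = 40.4487 ms.
End-to-end = 40.49 ms.

40.49 ms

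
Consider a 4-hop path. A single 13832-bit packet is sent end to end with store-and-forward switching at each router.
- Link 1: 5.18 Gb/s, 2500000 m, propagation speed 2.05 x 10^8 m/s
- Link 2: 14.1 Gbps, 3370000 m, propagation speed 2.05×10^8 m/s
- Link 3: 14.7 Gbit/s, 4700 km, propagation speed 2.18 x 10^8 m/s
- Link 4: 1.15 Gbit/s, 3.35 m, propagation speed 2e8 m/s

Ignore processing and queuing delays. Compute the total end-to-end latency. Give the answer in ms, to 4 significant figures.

Transmission delays (L/R per hop): 0.00267027, 0.000980993, 0.000940952, 0.0120278 ms; sum = 0.01662 ms.
Propagation delays (d/s per hop): 12.1951, 16.439, 21.5596, 1.675e-05 ms; sum = 50.1938 ms.
End-to-end = 50.21 ms.

50.21 ms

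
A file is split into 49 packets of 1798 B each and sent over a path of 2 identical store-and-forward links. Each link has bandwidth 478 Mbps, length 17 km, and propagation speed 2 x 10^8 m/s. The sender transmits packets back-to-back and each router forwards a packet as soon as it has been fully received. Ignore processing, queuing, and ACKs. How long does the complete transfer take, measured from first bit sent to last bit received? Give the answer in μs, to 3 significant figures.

1670 μs

Per-hop transmission t_tx = L/R = 14384/478000000 = 30.0921 μs.
Per-hop propagation t_prop = 17000/200000000 = 85 μs.
Pipeline fill: first packet needs 2·t_tx to clear all hops; remaining 48 packets each add one t_tx.
Total = (2+49-1)·t_tx + 2·t_prop = 50·30.0921 + 2·85 = 1670 μs.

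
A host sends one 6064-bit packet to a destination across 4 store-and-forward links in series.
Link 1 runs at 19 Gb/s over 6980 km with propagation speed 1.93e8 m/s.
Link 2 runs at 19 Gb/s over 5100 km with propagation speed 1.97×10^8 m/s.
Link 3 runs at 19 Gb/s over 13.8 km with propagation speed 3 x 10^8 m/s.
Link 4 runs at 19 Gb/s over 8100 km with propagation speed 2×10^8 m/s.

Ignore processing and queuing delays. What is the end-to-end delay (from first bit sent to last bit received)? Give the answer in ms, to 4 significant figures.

102.6 ms

Transmission delay per hop = L/R = 6064/19000000000 = 0.000319158 ms; 4 hops → 0.00127663 ms.
Propagation delays (d/s per hop): 36.1658, 25.8883, 0.046, 40.5 ms; sum = 102.6 ms.
End-to-end = 102.6 ms.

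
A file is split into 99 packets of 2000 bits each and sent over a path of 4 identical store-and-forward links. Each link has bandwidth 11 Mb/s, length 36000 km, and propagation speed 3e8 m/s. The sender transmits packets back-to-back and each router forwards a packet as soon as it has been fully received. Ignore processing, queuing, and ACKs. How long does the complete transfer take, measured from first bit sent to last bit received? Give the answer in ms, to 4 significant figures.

Per-hop transmission t_tx = L/R = 2000/11000000 = 0.181818 ms.
Per-hop propagation t_prop = 36000000/300000000 = 120 ms.
Pipeline fill: first packet needs 4·t_tx to clear all hops; remaining 98 packets each add one t_tx.
Total = (4+99-1)·t_tx + 4·t_prop = 102·0.181818 + 4·120 = 498.5 ms.

498.5 ms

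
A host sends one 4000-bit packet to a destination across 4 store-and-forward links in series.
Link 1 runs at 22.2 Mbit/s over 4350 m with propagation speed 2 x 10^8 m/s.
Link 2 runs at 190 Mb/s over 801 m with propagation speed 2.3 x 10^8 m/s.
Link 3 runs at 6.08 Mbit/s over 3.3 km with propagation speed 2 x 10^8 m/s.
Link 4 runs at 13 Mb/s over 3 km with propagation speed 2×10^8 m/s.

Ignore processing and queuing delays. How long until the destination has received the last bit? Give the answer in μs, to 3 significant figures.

1220 μs

Transmission delays (L/R per hop): 180.18, 21.0526, 657.895, 307.692 μs; sum = 1166.82 μs.
Propagation delays (d/s per hop): 21.75, 3.48261, 16.5, 15 μs; sum = 56.7326 μs.
End-to-end = 1220 μs.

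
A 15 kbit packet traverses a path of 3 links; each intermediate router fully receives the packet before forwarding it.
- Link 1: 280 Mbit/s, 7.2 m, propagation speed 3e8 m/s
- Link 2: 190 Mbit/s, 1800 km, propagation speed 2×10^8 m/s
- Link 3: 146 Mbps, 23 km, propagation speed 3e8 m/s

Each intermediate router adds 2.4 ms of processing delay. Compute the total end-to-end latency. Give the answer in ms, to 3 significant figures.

L = 15000 bits.
Transmission delays (L/R per hop): 0.0535714, 0.0789474, 0.10274 ms; sum = 0.235259 ms.
Propagation delays (d/s per hop): 2.4e-05, 9, 0.0766667 ms; sum = 9.07669 ms.
Processing at 2 router(s): 2 × 2.4 ms = 4.8 ms.
End-to-end = 14.1 ms.

14.1 ms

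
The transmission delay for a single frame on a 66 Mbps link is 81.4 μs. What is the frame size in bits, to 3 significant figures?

5370 bits

L = R × t_tx = 66000000 b/s × 8.14e-05 s = 5372.4 bits.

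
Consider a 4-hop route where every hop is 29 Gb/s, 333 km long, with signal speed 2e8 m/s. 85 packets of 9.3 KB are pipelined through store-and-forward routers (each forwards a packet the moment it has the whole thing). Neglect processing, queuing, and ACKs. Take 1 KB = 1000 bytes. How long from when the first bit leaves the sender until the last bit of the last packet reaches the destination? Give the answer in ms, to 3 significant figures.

Per-hop transmission t_tx = L/R = 74400/29000000000 = 0.00256552 ms.
Per-hop propagation t_prop = 333000/200000000 = 1.665 ms.
Pipeline fill: first packet needs 4·t_tx to clear all hops; remaining 84 packets each add one t_tx.
Total = (4+85-1)·t_tx + 4·t_prop = 88·0.00256552 + 4·1.665 = 6.89 ms.

6.89 ms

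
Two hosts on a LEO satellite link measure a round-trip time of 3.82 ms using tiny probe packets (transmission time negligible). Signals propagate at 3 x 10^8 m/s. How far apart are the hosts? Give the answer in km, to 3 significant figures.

573 km

One-way propagation = RTT/2 = 1.91 ms.
d = s × t = 300000000 × 0.00191 = 573 km.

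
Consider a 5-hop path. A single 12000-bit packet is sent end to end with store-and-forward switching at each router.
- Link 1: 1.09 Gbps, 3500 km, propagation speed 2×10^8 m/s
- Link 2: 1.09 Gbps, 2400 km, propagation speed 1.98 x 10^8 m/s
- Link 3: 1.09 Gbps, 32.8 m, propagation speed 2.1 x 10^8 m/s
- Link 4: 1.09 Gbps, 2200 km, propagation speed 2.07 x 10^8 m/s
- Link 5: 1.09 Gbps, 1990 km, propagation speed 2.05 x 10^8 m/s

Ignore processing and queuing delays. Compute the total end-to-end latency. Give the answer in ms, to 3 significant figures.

Transmission delay per hop = L/R = 12000/1090000000 = 0.0110092 ms; 5 hops → 0.0550459 ms.
Propagation delays (d/s per hop): 17.5, 12.1212, 0.00015619, 10.628, 9.70732 ms; sum = 49.9567 ms.
End-to-end = 50.0 ms.

50.0 ms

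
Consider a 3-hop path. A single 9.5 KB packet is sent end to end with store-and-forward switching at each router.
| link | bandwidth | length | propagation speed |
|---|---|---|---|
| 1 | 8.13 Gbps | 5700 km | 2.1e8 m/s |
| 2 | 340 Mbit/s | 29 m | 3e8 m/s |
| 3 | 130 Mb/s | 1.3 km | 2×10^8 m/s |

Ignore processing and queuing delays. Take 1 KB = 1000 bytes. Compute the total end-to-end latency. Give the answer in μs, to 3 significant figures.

28000 μs

L = 76000 bits.
Transmission delays (L/R per hop): 9.34809, 223.529, 584.615 μs; sum = 817.493 μs.
Propagation delays (d/s per hop): 27142.9, 0.0966667, 6.5 μs; sum = 27149.5 μs.
End-to-end = 28000 μs.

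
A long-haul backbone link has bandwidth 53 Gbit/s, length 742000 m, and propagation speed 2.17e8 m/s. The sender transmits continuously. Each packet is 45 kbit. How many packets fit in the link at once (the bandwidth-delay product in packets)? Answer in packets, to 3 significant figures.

4030 packets

Propagation delay = 742000 / 217000000 = 0.00341935 s.
BDP = R × t_prop = 53000000000 × 0.00341935 = 181226000 bits.
In packets of 45000 bits: 4030 packets.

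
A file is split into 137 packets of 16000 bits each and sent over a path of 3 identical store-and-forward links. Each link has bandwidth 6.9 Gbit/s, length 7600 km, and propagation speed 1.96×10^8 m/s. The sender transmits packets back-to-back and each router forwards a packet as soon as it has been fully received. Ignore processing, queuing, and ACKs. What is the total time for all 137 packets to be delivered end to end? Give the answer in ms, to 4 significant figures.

116.6 ms

Per-hop transmission t_tx = L/R = 16000/6900000000 = 0.00231884 ms.
Per-hop propagation t_prop = 7600000/196000000 = 38.7755 ms.
Pipeline fill: first packet needs 3·t_tx to clear all hops; remaining 136 packets each add one t_tx.
Total = (3+137-1)·t_tx + 3·t_prop = 139·0.00231884 + 3·38.7755 = 116.6 ms.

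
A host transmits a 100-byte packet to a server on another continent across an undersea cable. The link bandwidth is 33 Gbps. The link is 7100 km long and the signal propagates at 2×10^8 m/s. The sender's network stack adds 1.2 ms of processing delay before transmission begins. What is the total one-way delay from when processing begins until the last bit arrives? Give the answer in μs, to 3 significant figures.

L = 100 × 8 = 800 bits.
Transmission delay = L/R = 800 / 33000000000 = 0.0242424 μs.
Propagation delay = d/s = 7100000 m / 200000000 m/s = 35500 μs.
Plus processing delay 1.2 ms = 1200 μs.
Total = 36700 μs.

36700 μs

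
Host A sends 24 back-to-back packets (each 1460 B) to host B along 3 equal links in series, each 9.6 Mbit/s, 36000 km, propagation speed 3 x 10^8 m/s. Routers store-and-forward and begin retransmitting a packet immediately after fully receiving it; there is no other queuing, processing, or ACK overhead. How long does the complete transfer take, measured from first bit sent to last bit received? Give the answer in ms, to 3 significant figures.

Per-hop transmission t_tx = L/R = 11680/9600000 = 1.21667 ms.
Per-hop propagation t_prop = 36000000/300000000 = 120 ms.
Pipeline fill: first packet needs 3·t_tx to clear all hops; remaining 23 packets each add one t_tx.
Total = (3+24-1)·t_tx + 3·t_prop = 26·1.21667 + 3·120 = 392 ms.

392 ms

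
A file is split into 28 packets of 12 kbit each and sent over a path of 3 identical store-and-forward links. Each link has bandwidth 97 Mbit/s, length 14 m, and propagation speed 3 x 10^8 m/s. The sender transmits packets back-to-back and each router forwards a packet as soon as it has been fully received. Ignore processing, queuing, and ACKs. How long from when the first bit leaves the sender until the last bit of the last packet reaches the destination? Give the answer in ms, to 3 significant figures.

3.71 ms

Per-hop transmission t_tx = L/R = 12000/97000000 = 0.123711 ms.
Per-hop propagation t_prop = 14/300000000 = 4.66667e-05 ms.
Pipeline fill: first packet needs 3·t_tx to clear all hops; remaining 27 packets each add one t_tx.
Total = (3+28-1)·t_tx + 3·t_prop = 30·0.123711 + 3·4.66667e-05 = 3.71 ms.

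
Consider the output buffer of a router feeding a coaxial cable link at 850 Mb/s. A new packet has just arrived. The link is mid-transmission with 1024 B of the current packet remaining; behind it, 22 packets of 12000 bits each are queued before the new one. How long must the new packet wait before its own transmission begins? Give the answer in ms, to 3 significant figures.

0.320 ms

Each queued packet: L/R = 12000/850000000 = 0.0141176 ms.
22 queued → 0.310588 ms.
Plus remaining 8192 bits of current packet: 0.00963765 ms.
Queuing delay = 0.320 ms.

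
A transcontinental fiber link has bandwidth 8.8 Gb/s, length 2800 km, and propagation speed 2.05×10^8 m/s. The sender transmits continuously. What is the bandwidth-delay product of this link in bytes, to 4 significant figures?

Propagation delay = 2800000 / 2.05e+08 = 0.0136585 s.
BDP = R × t_prop = 8800000000 × 0.0136585 = 120195000 bits.
In bytes: 120195000/8 = 15020000 bytes.

15020000 bytes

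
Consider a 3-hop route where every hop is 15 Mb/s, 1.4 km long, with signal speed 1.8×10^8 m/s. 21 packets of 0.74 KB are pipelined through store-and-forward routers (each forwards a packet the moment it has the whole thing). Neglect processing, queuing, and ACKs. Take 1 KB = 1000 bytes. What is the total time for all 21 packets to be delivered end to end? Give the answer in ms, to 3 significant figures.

9.10 ms

Per-hop transmission t_tx = L/R = 5920/15000000 = 0.394667 ms.
Per-hop propagation t_prop = 1400/180000000 = 0.00777778 ms.
Pipeline fill: first packet needs 3·t_tx to clear all hops; remaining 20 packets each add one t_tx.
Total = (3+21-1)·t_tx + 3·t_prop = 23·0.394667 + 3·0.00777778 = 9.10 ms.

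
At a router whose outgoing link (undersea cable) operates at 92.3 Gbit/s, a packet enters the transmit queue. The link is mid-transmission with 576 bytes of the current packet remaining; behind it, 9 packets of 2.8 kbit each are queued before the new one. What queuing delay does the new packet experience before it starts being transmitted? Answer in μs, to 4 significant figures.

Each queued packet: L/R = 2800/92300000000 = 0.0303359 μs.
9 queued → 0.273023 μs.
Plus remaining 4608 bits of current packet: 0.0499242 μs.
Queuing delay = 0.3229 μs.

0.3229 μs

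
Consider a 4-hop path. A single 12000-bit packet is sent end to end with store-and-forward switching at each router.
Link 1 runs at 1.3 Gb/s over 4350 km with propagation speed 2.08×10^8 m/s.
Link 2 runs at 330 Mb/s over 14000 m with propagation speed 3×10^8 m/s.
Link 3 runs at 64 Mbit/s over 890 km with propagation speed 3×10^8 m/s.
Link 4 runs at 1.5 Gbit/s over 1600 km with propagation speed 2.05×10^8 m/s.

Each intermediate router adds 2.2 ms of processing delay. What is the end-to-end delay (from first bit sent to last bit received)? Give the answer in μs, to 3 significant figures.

Transmission delays (L/R per hop): 9.23077, 36.3636, 187.5, 8 μs; sum = 241.094 μs.
Propagation delays (d/s per hop): 20913.5, 46.6667, 2966.67, 7804.88 μs; sum = 31731.7 μs.
Processing at 3 router(s): 3 × 2.2 ms = 6600 μs.
End-to-end = 38600 μs.

38600 μs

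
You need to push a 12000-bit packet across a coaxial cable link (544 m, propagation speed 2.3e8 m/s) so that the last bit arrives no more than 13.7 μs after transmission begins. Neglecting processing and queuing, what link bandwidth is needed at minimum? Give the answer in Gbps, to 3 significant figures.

Propagation delay = 544 / 2.3e+08 = 2.36522 μs.
Transmission budget = 13.7 − 2.36522 = 11.3348 μs.
R ≥ L / t_tx = 12000 bits / 1.13348e-05 s = 1.06 Gbps.

1.06 Gbps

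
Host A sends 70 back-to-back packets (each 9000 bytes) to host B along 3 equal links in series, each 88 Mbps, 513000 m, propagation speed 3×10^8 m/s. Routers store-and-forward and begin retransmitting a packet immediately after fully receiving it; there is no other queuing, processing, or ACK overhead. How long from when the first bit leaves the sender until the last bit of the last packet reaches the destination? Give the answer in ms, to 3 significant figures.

Per-hop transmission t_tx = L/R = 72000/88000000 = 0.818182 ms.
Per-hop propagation t_prop = 513000/300000000 = 1.71 ms.
Pipeline fill: first packet needs 3·t_tx to clear all hops; remaining 69 packets each add one t_tx.
Total = (3+70-1)·t_tx + 3·t_prop = 72·0.818182 + 3·1.71 = 64.0 ms.

64.0 ms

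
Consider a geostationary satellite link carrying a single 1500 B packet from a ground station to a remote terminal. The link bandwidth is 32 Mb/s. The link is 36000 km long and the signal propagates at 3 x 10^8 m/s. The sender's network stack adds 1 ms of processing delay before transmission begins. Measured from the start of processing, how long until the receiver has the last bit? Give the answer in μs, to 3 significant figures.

121000 μs

L = 1500 × 8 = 12000 bits.
Transmission delay = L/R = 12000 / 32000000 = 375 μs.
Propagation delay = d/s = 36000000 m / 300000000 m/s = 120000 μs.
Plus processing delay 1 ms = 1000 μs.
Total = 121000 μs.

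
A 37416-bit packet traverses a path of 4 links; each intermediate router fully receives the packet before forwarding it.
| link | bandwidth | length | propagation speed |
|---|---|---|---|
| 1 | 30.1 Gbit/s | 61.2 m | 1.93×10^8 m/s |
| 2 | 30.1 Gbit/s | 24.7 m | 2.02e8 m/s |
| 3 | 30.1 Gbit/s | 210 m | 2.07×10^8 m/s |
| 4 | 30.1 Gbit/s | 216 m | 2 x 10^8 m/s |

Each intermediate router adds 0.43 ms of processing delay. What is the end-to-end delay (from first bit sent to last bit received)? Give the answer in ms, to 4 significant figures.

1.298 ms

Transmission delay per hop = L/R = 37416/30100000000 = 0.00124306 ms; 4 hops → 0.00497223 ms.
Propagation delays (d/s per hop): 0.000317098, 0.000122277, 0.00101449, 0.00108 ms; sum = 0.00253387 ms.
Processing at 3 router(s): 3 × 0.43 ms = 1.29 ms.
End-to-end = 1.298 ms.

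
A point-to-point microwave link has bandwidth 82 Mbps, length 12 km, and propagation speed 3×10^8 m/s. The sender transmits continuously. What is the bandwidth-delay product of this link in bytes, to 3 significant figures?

410 bytes

Propagation delay = 12000 / 300000000 = 4e-05 s.
BDP = R × t_prop = 82000000 × 4e-05 = 3280 bits.
In bytes: 3280/8 = 410 bytes.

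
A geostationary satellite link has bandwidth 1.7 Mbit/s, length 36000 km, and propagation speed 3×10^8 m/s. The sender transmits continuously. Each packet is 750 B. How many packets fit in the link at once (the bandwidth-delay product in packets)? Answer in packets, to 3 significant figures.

Propagation delay = 36000000 / 300000000 = 0.12 s.
BDP = R × t_prop = 1700000 × 0.12 = 204000 bits.
In packets of 6000 bits: 34.0 packets.

34.0 packets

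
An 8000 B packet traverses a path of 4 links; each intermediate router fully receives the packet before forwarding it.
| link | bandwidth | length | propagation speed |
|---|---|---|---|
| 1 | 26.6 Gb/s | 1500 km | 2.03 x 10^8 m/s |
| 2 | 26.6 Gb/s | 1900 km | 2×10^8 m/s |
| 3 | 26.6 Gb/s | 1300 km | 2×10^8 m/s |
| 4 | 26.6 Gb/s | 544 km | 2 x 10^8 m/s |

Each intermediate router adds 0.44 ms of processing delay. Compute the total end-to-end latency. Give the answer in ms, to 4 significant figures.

27.44 ms

L = 8000 × 8 = 64000 bits.
Transmission delay per hop = L/R = 64000/26600000000 = 0.00240602 ms; 4 hops → 0.00962406 ms.
Propagation delays (d/s per hop): 7.38916, 9.5, 6.5, 2.72 ms; sum = 26.1092 ms.
Processing at 3 router(s): 3 × 0.44 ms = 1.32 ms.
End-to-end = 27.44 ms.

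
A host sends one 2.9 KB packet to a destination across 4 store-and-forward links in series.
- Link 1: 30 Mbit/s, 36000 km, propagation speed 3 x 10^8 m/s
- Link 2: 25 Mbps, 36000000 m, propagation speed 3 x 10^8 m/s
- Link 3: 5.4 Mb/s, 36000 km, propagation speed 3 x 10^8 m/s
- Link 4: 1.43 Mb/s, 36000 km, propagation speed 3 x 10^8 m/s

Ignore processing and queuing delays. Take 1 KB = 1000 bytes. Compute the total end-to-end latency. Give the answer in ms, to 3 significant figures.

502 ms

L = 23200 bits.
Transmission delays (L/R per hop): 0.773333, 0.928, 4.2963, 16.2238 ms; sum = 22.2214 ms.
Propagation delays (d/s per hop): 120, 120, 120, 120 ms; sum = 480 ms.
End-to-end = 502 ms.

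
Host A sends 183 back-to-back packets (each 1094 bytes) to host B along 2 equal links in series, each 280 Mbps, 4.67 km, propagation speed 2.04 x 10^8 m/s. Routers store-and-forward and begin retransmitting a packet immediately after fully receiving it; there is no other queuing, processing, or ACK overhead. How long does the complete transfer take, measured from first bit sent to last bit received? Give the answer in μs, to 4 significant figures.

5797 μs

Per-hop transmission t_tx = L/R = 8752/280000000 = 31.2571 μs.
Per-hop propagation t_prop = 4670/204000000 = 22.8922 μs.
Pipeline fill: first packet needs 2·t_tx to clear all hops; remaining 182 packets each add one t_tx.
Total = (2+183-1)·t_tx + 2·t_prop = 184·31.2571 + 2·22.8922 = 5797 μs.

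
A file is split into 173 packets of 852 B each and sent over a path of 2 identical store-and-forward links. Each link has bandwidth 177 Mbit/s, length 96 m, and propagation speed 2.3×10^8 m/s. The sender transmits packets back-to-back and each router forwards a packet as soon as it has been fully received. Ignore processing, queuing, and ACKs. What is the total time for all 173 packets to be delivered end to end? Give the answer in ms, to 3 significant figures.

Per-hop transmission t_tx = L/R = 6816/177000000 = 0.0385085 ms.
Per-hop propagation t_prop = 96/2.3e+08 = 0.000417391 ms.
Pipeline fill: first packet needs 2·t_tx to clear all hops; remaining 172 packets each add one t_tx.
Total = (2+173-1)·t_tx + 2·t_prop = 174·0.0385085 + 2·0.000417391 = 6.70 ms.

6.70 ms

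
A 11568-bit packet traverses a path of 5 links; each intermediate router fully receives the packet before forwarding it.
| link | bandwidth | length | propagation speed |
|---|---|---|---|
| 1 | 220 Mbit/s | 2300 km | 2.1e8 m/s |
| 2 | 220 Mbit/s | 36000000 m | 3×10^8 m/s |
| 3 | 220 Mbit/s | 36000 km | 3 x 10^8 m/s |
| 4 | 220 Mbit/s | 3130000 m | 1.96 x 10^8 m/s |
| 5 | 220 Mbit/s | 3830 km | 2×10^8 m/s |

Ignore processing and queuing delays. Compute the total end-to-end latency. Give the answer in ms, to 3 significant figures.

Transmission delay per hop = L/R = 11568/220000000 = 0.0525818 ms; 5 hops → 0.262909 ms.
Propagation delays (d/s per hop): 10.9524, 120, 120, 15.9694, 19.15 ms; sum = 286.072 ms.
End-to-end = 286 ms.

286 ms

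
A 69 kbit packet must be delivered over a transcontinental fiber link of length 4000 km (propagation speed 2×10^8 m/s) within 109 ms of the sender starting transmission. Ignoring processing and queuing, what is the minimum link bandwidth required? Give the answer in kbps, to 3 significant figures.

775 kbps

Propagation delay = 4000000 / 200000000 = 20 ms.
Transmission budget = 109 − 20 = 89 ms.
R ≥ L / t_tx = 69000 bits / 0.089 s = 775 kbps.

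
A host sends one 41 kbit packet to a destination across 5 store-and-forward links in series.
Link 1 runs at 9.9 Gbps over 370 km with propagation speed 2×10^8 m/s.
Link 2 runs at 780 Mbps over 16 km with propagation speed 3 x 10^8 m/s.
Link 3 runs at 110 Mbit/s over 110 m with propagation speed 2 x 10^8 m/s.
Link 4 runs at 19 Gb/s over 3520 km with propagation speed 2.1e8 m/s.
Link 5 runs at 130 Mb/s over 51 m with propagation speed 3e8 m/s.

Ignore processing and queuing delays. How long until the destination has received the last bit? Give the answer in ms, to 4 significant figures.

19.41 ms

L = 41000 bits.
Transmission delays (L/R per hop): 0.00414141, 0.0525641, 0.372727, 0.00215789, 0.315385 ms; sum = 0.746975 ms.
Propagation delays (d/s per hop): 1.85, 0.0533333, 0.00055, 16.7619, 0.00017 ms; sum = 18.666 ms.
End-to-end = 19.41 ms.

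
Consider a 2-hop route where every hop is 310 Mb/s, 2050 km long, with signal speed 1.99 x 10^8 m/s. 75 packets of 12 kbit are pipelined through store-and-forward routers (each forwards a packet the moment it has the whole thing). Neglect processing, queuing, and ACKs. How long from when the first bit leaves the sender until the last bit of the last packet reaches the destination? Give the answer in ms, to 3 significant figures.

23.5 ms

Per-hop transmission t_tx = L/R = 12000/310000000 = 0.0387097 ms.
Per-hop propagation t_prop = 2050000/199000000 = 10.3015 ms.
Pipeline fill: first packet needs 2·t_tx to clear all hops; remaining 74 packets each add one t_tx.
Total = (2+75-1)·t_tx + 2·t_prop = 76·0.0387097 + 2·10.3015 = 23.5 ms.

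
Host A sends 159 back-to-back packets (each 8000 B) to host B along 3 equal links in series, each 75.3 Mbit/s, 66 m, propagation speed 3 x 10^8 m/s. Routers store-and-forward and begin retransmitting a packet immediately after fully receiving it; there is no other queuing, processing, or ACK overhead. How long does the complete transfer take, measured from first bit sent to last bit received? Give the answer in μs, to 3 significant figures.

137000 μs

Per-hop transmission t_tx = L/R = 64000/75300000 = 849.934 μs.
Per-hop propagation t_prop = 66/300000000 = 0.22 μs.
Pipeline fill: first packet needs 3·t_tx to clear all hops; remaining 158 packets each add one t_tx.
Total = (3+159-1)·t_tx + 3·t_prop = 161·849.934 + 3·0.22 = 137000 μs.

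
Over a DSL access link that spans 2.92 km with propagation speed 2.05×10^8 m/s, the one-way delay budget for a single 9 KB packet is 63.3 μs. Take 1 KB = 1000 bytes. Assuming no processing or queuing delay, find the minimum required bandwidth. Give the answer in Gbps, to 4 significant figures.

1.468 Gbps

L = 72000 bits.
Propagation delay = 2920 / 2.05e+08 = 14.2439 μs.
Transmission budget = 63.3 − 14.2439 = 49.0561 μs.
R ≥ L / t_tx = 72000 bits / 4.90561e-05 s = 1.468 Gbps.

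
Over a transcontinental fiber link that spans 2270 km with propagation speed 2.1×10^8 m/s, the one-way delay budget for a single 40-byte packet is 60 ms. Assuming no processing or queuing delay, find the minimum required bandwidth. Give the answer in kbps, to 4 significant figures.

L = 320 bits.
Propagation delay = 2270000 / 210000000 = 10.8095 ms.
Transmission budget = 60 − 10.8095 = 49.1905 ms.
R ≥ L / t_tx = 320 bits / 0.0491905 s = 6.505 kbps.

6.505 kbps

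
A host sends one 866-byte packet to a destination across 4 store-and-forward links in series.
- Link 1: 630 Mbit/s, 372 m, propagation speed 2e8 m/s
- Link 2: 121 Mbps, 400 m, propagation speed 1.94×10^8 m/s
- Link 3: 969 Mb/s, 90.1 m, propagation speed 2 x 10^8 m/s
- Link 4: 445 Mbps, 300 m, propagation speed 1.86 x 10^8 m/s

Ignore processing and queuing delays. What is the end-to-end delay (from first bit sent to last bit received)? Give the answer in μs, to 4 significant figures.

96.96 μs

L = 866 × 8 = 6928 bits.
Transmission delays (L/R per hop): 10.9968, 57.2562, 7.14964, 15.5685 μs; sum = 90.9712 μs.
Propagation delays (d/s per hop): 1.86, 2.06186, 0.4505, 1.6129 μs; sum = 5.98526 μs.
End-to-end = 96.96 μs.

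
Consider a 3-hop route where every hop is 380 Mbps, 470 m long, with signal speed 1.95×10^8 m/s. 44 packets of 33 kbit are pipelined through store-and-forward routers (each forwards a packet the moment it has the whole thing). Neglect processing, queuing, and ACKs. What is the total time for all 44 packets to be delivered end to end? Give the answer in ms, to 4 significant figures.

Per-hop transmission t_tx = L/R = 33000/380000000 = 0.0868421 ms.
Per-hop propagation t_prop = 470/195000000 = 0.00241026 ms.
Pipeline fill: first packet needs 3·t_tx to clear all hops; remaining 43 packets each add one t_tx.
Total = (3+44-1)·t_tx + 3·t_prop = 46·0.0868421 + 3·0.00241026 = 4.002 ms.

4.002 ms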